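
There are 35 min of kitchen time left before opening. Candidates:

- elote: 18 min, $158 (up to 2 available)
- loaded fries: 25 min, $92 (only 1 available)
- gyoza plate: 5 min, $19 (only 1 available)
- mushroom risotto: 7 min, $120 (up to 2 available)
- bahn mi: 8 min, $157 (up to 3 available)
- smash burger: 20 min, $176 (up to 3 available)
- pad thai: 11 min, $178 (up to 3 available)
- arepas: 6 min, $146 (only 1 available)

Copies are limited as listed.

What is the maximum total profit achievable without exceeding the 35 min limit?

Density check — arepas 24.33, bahn mi 19.62, mushroom risotto 17.14, pad thai 16.18 are the best per min.
A density-first pass picks gyoza plate + 3×bahn mi + arepas — 636 at 35 min.
The 11 min tied up in gyoza plate and arepas is better spent on pad thai — total rises to 649 (35 min).
That's the maximum — no swap from here does better than 649.

649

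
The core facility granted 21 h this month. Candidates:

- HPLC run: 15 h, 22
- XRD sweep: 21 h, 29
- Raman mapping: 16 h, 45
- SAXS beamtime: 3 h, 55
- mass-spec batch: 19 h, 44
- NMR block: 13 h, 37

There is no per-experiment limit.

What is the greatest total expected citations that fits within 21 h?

Best packing: 7×SAXS beamtime — 21 h, 385 total.

385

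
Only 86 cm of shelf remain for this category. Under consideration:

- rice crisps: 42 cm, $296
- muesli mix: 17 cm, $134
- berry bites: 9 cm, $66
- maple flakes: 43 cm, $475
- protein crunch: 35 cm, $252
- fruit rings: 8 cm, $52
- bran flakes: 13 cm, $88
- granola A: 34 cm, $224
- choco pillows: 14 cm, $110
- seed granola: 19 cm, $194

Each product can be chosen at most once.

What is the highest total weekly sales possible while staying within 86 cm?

845

The ratio heuristic lands on muesli mix + maple flakes + seed granola (803) but leaves 7 cm idle.
The 17 cm tied up in muesli mix is better spent on berry bites + choco pillows — total rises to 845 (85 cm).
Next best is maple flakes + fruit rings + choco pillows + seed granola at 831 (84 cm) — short by 14.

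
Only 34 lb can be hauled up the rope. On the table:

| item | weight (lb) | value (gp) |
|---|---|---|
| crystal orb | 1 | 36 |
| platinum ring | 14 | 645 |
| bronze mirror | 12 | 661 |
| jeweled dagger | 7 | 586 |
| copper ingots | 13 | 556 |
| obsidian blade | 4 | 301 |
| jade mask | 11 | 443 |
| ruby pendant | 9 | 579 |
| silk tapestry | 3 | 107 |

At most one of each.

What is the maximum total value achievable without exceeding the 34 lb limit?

Ranking by ratio (value/lb): jeweled dagger 83.71, obsidian blade 75.25, ruby pendant 64.33, bronze mirror 55.08.
Crystal orb + bronze mirror + jeweled dagger + obsidian blade + ruby pendant uses 33 of the 34 lb and totals 2163.
That's the maximum — no swap from here does better than 2163.

2163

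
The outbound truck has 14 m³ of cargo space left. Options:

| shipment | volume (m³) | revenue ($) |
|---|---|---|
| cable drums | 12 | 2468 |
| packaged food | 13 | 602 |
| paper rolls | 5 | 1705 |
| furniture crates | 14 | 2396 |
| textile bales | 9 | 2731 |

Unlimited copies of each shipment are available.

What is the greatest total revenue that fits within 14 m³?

4436

Filling by ratio: 2×paper rolls for 3410, with 4 m³ left unused.
Dropping paper rolls frees 5 m³; slotting in textile bales (9 m³) lifts the total to 4436 at 14 m³.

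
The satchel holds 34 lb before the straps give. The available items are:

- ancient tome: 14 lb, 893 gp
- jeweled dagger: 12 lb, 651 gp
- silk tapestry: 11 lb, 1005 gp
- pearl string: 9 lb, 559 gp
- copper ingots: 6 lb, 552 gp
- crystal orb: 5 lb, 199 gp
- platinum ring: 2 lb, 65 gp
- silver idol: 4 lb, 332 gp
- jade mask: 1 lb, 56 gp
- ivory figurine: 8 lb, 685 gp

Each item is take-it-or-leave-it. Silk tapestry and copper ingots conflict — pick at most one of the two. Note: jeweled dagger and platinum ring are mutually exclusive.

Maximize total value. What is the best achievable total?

Best packing: silk tapestry + pearl string + platinum ring + silver idol + ivory figurine — 34 lb, 2646 total.
An exhaustive check of the 1024 subsets confirms 2646.

2646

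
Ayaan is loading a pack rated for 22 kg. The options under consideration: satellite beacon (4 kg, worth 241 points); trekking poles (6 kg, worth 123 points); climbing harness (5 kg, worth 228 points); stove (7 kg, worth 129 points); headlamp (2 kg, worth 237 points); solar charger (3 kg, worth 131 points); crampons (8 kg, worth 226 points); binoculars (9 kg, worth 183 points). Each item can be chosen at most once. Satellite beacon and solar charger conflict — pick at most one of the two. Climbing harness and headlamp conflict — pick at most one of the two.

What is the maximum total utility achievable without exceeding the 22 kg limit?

833

Density check — headlamp 118.50, satellite beacon 60.25, climbing harness 45.60 are the best per kg.
Taking satellite beacon + stove + headlamp + crampons: 21 kg used, 833 in utility.
Runner-up satellite beacon + trekking poles + headlamp + crampons tops out at 827.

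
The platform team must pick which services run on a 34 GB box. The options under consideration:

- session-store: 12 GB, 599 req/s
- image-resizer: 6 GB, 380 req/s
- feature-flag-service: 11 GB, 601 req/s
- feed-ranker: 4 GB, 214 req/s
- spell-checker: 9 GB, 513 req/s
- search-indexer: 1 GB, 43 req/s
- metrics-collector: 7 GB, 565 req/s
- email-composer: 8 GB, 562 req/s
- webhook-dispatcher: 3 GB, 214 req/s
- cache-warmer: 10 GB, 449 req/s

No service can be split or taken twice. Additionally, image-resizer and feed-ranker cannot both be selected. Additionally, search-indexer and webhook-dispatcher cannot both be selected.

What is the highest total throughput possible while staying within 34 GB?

Density check — metrics-collector 80.71, webhook-dispatcher 71.33, email-composer 70.25 are the best per GB.
Image-resizer + spell-checker + metrics-collector + email-composer + webhook-dispatcher uses 33 of the 34 GB and totals 2234.
Every other selection either busts 34 GB or breaks a pairing rule or fails to beat 2234.

2234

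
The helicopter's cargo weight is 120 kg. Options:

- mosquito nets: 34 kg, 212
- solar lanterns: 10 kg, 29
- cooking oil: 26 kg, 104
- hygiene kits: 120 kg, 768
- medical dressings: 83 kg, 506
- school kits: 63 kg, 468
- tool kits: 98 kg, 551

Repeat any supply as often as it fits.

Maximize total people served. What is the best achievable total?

Ranking by ratio (people served/kg): school kits 7.43, hygiene kits 6.40, mosquito nets 6.24.
Taking the top-ratio supplies first gives mosquito nets + 2×solar lanterns + school kits for 738 (117 kg).
Dropping mosquito nets and 2×solar lanterns and school kits frees 117 kg; slotting in hygiene kits (120 kg) lifts the total to 768 at 120 kg.

768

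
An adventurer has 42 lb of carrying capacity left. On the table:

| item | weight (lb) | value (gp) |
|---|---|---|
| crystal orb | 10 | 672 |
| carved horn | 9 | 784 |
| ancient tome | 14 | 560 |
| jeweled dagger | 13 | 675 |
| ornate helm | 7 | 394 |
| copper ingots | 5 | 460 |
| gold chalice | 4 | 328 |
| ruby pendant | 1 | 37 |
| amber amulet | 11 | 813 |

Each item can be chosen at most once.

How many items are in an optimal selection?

The maximum value within 42 lb is 3123.
crystal orb + carved horn + ornate helm + copper ingots + amber amulet hits 3123 at 42 lb.
Every optimal selection uses 5 items.

5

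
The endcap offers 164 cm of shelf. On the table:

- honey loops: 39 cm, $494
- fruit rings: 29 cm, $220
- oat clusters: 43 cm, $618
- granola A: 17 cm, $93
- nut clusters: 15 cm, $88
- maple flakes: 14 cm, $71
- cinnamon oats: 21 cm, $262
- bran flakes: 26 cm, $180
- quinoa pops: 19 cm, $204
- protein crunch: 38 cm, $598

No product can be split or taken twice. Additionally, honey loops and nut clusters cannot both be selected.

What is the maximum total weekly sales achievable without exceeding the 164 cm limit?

Density check — protein crunch 15.74, oat clusters 14.37, honey loops 12.67, cinnamon oats 12.48 are the best per cm.
Taking honey loops + oat clusters + cinnamon oats + quinoa pops + protein crunch: 160 cm used, 2176 in weekly sales.
That's the maximum — no feasible swap from here does better than 2176.

2176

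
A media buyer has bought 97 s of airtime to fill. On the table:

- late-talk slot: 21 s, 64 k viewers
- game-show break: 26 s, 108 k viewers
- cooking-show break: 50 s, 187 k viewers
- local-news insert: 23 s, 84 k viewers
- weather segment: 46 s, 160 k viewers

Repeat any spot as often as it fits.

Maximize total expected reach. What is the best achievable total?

364

Taking the top-ratio spots first gives 3×game-show break for 324 (78 s).
Replace game-show break with late-talk slot + local-news insert: the trade gains 40 net, giving 364 at 96 s.
That's the maximum — no swap from here does better than 364.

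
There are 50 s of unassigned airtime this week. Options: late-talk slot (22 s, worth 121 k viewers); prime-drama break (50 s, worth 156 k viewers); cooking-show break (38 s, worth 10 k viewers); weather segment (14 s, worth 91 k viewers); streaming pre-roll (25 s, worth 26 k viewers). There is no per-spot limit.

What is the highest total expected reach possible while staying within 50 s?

303

Filling by ratio: 3×weather segment for 273, with 8 s left unused.
The 14 s tied up in weather segment is better spent on late-talk slot — total rises to 303 (50 s).
Every other selection either busts 50 s or fails to beat 303.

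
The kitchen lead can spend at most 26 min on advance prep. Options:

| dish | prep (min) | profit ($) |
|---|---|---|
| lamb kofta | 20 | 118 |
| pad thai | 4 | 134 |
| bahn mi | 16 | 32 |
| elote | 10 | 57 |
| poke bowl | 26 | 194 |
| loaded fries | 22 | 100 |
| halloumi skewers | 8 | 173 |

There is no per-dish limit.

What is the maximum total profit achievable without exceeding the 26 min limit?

804

Best packing: 6×pad thai — 24 min, 804 total.
No other feasible combination exceeds 804.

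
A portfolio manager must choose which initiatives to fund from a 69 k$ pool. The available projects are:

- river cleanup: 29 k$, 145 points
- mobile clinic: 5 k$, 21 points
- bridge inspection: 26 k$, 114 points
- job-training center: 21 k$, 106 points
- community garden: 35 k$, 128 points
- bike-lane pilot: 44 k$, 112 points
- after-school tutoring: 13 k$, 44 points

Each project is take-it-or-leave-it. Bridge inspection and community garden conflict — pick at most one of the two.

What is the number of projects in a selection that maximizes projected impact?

The maximum projected impact within 69 k$ is 316.
One optimal bundle: river cleanup + mobile clinic + job-training center + after-school tutoring (68 k$).
All optima have 4 projects.

4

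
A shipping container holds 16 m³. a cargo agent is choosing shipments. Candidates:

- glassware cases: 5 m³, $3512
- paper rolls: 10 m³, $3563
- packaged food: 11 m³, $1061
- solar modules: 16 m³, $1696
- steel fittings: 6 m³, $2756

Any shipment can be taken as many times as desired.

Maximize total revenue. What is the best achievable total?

10536

Best packing: 3×glassware cases — 15 m³, 10536 total.
No other feasible combination exceeds 10536.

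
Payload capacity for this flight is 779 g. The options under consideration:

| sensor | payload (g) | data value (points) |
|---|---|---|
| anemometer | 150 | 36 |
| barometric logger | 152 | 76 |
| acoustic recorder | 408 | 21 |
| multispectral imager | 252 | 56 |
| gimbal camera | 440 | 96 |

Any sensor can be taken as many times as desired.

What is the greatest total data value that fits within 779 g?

380

Taking 5×barometric logger: 760 g used, 380 in data value.
The spare 19 g is too small for any remaining sensor, and no exchange beats 380.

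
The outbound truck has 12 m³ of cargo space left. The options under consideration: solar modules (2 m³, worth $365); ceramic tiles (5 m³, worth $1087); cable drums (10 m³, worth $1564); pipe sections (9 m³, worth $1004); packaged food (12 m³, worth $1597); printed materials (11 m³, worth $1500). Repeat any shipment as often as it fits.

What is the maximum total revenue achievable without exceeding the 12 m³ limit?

2539

Taking solar modules + 2×ceramic tiles: 12 m³ used, 2539 in revenue.
That's the maximum — no swap from here does better than 2539.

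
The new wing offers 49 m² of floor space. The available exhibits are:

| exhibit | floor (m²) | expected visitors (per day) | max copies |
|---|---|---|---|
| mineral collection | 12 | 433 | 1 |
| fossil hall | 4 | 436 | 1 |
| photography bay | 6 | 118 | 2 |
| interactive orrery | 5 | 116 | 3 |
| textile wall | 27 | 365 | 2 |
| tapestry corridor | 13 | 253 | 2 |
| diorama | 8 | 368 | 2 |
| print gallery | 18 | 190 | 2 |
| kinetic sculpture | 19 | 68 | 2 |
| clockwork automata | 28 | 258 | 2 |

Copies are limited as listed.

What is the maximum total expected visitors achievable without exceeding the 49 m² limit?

1957

Ranking by ratio (expected visitors/m²): fossil hall 109.00, diorama 46.00, mineral collection 36.08, interactive orrery 23.20.
Filling by ratio: mineral collection + fossil hall + 3×interactive orrery + 2×diorama for 1953, with 2 m² left unused.
The 10 m² tied up in 2×interactive orrery is better spent on 2×photography bay — total rises to 1957 (49 m²).
That's the maximum — no swap from here does better than 1957.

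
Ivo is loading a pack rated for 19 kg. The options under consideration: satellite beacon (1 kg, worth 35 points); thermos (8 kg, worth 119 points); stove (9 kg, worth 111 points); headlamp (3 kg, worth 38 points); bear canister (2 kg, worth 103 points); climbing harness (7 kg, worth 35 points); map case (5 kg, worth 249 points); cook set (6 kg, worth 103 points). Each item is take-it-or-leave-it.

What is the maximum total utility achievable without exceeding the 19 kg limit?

Ranking by ratio (utility/kg): bear canister 51.50, map case 49.80, satellite beacon 35.00, cook set 17.17.
Filling by ratio: satellite beacon + headlamp + bear canister + map case + cook set for 528, with 2 kg left unused.
Dropping cook set frees 6 kg; slotting in thermos (8 kg) lifts the total to 544 at 19 kg.
Next best is satellite beacon + headlamp + bear canister + map case + cook set at 528 (17 kg) — short by 16.

544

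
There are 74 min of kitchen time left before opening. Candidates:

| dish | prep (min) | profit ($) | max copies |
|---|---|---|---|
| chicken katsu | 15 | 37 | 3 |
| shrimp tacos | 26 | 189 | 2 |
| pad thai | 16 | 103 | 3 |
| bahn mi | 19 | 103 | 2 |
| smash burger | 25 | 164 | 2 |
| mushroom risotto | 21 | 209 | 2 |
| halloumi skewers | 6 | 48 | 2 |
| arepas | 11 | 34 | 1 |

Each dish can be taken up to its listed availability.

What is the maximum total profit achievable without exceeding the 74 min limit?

655

A density-first pass picks pad thai + 2×mushroom risotto + 2×halloumi skewers — 617 at 70 min.
Dropping pad thai and halloumi skewers frees 22 min; slotting in shrimp tacos (26 min) lifts the total to 655 at 74 min.
No other feasible combination exceeds 655.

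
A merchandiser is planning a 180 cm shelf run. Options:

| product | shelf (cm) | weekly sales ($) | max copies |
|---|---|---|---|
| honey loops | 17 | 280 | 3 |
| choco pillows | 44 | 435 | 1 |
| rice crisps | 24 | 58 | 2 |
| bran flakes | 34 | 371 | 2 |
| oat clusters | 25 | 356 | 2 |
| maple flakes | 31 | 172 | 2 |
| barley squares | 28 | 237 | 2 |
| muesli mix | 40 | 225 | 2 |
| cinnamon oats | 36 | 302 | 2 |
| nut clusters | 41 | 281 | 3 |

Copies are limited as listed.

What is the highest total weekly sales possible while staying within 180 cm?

By weekly sales per cm: honey loops 16.47, oat clusters 14.24, bran flakes 10.91, choco pillows 9.89 lead.
Filling by ratio: 3×honey loops + 2×bran flakes + 2×oat clusters for 2294, with 11 cm left unused.
Dropping bran flakes frees 34 cm; slotting in choco pillows (44 cm) lifts the total to 2358 at 179 cm.
That's the maximum — no swap from here does better than 2358.

2358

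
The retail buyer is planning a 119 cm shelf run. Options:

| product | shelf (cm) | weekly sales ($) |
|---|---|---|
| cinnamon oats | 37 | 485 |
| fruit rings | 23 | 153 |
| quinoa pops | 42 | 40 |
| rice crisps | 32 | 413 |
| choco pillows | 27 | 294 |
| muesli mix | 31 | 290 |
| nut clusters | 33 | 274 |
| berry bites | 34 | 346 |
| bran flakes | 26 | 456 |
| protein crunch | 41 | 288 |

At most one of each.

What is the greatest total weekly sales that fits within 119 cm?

1509

Density check — bran flakes 17.54, cinnamon oats 13.11, rice crisps 12.91 are the best per cm.
Taking the top-ratio products first gives cinnamon oats + fruit rings + rice crisps + bran flakes for 1507 (118 cm).
Dropping cinnamon oats and fruit rings frees 60 cm; slotting in choco pillows + berry bites (61 cm) lifts the total to 1509 at 119 cm.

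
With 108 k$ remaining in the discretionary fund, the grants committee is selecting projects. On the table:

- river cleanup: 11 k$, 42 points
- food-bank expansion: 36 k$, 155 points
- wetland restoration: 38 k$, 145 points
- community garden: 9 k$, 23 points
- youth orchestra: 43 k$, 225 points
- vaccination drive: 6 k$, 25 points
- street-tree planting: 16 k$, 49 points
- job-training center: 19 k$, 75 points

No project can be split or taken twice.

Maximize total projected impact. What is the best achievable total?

480

The ratio ordering already packs tightly: food-bank expansion + youth orchestra + vaccination drive + job-training center, 104 k$, 480.
Every other selection either busts 108 k$ or fails to beat 480.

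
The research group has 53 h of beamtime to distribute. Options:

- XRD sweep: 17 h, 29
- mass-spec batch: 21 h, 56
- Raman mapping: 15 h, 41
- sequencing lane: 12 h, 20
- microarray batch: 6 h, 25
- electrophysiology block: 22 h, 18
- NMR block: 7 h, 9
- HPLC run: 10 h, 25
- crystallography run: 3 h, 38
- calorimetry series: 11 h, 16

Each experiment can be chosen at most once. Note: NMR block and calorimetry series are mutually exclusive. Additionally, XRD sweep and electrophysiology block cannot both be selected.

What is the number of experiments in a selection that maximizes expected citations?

5

Optimal total is 169.
One optimal bundle: mass-spec batch + Raman mapping + microarray batch + NMR block + crystallography run (52 h).
Every optimal selection uses 5 experiments.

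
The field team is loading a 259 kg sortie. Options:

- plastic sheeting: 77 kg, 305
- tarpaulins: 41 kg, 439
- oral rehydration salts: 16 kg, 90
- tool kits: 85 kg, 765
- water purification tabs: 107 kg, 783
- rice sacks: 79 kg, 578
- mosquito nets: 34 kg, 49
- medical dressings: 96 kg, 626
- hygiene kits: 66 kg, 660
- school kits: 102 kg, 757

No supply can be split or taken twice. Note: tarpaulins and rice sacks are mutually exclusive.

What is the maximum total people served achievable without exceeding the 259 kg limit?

2208

Greedy by ratio would take tarpaulins + oral rehydration salts + tool kits + mosquito nets + hygiene kits: 242 kg used, total 2003.
Replace tarpaulins and oral rehydration salts and mosquito nets with water purification tabs: the trade gains 205 net, giving 2208 at 258 kg.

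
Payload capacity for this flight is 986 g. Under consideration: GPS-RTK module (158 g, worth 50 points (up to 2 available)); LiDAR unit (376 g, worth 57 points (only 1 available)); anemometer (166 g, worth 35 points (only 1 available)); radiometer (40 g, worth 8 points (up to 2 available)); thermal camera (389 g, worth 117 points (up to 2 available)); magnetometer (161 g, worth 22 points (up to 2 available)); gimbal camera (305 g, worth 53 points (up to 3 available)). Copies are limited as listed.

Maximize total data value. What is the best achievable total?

292

By data value per g: GPS-RTK module 0.32, thermal camera 0.30, anemometer 0.21, radiometer 0.20 lead.
Greedy by ratio would take 2×GPS-RTK module + anemometer + 2×radiometer + thermal camera: 951 g used, total 268.
Replace GPS-RTK module and anemometer and radiometer with thermal camera: the trade gains 24 net, giving 292 at 976 g.
No other feasible combination exceeds 292.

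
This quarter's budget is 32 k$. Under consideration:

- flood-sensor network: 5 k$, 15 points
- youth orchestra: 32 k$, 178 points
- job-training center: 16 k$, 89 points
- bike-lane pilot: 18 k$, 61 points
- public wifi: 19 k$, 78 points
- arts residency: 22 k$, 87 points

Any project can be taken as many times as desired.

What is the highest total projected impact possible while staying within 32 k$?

178

Youth orchestra uses 32 of the 32 k$ and totals 178.
Nothing else within 32 k$ beats 178.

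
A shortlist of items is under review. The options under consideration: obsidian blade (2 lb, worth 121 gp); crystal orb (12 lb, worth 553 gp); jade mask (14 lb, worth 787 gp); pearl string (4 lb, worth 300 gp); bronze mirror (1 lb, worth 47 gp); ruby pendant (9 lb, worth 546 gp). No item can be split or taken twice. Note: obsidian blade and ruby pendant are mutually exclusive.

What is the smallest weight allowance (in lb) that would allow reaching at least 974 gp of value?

18

Need the lightest bundle worth ≥ 974.
obsidian blade + crystal orb + pearl string: 974 value at 18 lb.
Any bundle with less than 18 lb falls short of 974.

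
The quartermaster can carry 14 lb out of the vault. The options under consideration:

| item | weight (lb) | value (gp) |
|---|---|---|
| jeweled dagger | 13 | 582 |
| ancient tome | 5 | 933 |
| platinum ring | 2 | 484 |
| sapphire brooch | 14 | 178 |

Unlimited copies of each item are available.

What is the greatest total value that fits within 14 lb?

3388

7×platinum ring uses 14 of the 14 lb and totals 3388.
Every other selection either busts 14 lb or fails to beat 3388.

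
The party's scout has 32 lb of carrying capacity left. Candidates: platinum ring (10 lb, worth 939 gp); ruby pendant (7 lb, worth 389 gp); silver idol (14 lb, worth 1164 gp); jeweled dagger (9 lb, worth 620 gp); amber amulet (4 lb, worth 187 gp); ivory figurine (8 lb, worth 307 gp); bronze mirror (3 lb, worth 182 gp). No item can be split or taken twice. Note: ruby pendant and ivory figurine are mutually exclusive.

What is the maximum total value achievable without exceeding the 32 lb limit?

2492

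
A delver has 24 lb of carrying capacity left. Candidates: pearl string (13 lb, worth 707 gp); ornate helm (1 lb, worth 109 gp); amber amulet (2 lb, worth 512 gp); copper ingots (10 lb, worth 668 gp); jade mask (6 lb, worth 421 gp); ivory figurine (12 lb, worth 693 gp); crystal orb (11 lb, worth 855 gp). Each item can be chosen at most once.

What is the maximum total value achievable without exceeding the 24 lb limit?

2144

The ratio heuristic lands on ornate helm + amber amulet + jade mask + crystal orb (1897) but leaves 4 lb idle.
The 6 lb tied up in jade mask is better spent on copper ingots — total rises to 2144 (24 lb).
An exhaustive check of the 128 subsets confirms 2144.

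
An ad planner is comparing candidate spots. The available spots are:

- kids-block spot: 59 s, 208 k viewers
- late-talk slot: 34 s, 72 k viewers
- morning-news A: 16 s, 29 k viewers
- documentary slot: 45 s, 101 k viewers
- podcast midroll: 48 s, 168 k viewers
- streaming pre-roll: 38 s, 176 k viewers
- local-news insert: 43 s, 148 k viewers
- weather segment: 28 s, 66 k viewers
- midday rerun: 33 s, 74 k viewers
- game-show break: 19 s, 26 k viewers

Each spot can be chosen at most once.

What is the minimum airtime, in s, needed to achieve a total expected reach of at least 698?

Minimise s subject to total expected reach ≥ 698.
kids-block spot + podcast midroll + streaming pre-roll + local-news insert reaches 700 using 188 s.
Below 188 s the best achievable stays under 698.

188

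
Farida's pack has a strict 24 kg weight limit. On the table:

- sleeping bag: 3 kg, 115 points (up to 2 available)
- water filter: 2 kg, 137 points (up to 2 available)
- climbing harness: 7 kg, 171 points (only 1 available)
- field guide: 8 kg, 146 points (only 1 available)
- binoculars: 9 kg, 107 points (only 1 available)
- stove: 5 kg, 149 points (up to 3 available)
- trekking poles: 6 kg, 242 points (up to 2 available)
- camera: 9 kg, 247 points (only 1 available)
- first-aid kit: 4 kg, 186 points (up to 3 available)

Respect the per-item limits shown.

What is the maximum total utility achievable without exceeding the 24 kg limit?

1130

Greedy by ratio would take 2×water filter + trekking poles + 3×first-aid kit: 22 kg used, total 1074.
The 4 kg tied up in first-aid kit is better spent on trekking poles — total rises to 1130 (24 kg).
Nothing else within 24 kg beats 1130.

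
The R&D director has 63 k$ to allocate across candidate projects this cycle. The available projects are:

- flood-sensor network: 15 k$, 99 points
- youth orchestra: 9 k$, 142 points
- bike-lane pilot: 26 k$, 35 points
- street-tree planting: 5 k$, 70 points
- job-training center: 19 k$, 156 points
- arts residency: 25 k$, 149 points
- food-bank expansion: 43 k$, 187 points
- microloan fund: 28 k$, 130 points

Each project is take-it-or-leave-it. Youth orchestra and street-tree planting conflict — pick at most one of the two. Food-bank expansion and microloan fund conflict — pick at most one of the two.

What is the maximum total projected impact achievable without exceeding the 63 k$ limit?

Best packing: youth orchestra + job-training center + arts residency — 53 k$, 447 total.
Next best is youth orchestra + job-training center + microloan fund at 428 (56 k$) — short by 19.

447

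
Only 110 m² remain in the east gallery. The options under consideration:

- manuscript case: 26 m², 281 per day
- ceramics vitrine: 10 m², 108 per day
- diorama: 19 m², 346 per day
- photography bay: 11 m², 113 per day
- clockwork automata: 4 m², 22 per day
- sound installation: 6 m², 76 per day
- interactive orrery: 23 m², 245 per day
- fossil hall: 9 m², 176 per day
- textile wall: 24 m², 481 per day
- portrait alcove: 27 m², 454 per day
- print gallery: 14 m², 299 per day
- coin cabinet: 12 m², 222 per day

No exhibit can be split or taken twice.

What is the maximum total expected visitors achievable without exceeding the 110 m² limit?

2000

Diorama + clockwork automata + fossil hall + textile wall + portrait alcove + print gallery + coin cabinet uses 109 of the 110 m² and totals 2000.
The closest alternative, diorama + fossil hall + textile wall + portrait alcove + print gallery + coin cabinet, reaches only 1978.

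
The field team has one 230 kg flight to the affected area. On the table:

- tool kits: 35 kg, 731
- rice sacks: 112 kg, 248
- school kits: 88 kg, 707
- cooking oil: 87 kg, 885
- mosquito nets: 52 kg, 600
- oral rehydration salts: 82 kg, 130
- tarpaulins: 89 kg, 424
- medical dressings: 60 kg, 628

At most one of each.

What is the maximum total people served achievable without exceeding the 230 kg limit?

A density-first pass picks tool kits + mosquito nets + oral rehydration salts + medical dressings — 2089 at 229 kg.
A better packing is tool kits + school kits + cooking oil: 210 kg, total 2323.

2323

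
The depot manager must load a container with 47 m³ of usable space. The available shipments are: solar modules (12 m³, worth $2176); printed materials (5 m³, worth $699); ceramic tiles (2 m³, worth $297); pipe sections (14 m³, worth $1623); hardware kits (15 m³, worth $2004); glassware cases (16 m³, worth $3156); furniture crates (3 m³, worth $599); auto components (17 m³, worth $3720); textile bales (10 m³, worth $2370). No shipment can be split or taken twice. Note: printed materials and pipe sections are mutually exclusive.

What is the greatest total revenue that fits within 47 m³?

Best packing: glassware cases + furniture crates + auto components + textile bales — 46 m³, 9845 total.

9845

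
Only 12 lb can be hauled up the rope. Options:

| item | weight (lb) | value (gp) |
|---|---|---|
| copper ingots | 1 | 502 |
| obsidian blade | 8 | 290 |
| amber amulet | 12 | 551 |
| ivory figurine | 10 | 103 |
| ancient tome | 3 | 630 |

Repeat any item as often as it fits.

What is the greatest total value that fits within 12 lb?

6024

By value per lb: copper ingots 502.00, ancient tome 210.00, amber amulet 45.92 lead.
Best packing: 12×copper ingots — 12 lb, 6024 total.
Nothing else within 12 lb beats 6024.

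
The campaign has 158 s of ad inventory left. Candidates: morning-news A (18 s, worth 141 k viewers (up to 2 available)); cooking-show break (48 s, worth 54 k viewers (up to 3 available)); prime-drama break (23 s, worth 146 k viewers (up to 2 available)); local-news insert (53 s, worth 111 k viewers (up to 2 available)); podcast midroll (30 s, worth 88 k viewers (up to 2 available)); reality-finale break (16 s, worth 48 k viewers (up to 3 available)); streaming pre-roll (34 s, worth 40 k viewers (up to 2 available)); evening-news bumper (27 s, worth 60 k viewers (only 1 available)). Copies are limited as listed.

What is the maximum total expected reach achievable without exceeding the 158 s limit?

Density check — morning-news A 7.83, prime-drama break 6.35, reality-finale break 3.00 are the best per s.
Taking the top-ratio spots first gives 2×morning-news A + 2×prime-drama break + 3×reality-finale break + evening-news bumper for 778 (157 s).
Replace 2×reality-finale break and evening-news bumper with 2×podcast midroll: the trade gains 20 net, giving 798 at 158 s.
Nothing else within 158 s beats 798.

798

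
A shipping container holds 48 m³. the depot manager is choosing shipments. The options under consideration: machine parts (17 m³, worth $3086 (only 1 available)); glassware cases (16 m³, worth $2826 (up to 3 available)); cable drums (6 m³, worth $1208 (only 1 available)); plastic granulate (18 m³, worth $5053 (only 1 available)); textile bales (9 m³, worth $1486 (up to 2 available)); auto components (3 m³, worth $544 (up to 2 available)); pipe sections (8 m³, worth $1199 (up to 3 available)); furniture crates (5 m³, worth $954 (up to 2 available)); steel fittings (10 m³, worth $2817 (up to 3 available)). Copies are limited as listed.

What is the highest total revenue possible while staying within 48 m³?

13504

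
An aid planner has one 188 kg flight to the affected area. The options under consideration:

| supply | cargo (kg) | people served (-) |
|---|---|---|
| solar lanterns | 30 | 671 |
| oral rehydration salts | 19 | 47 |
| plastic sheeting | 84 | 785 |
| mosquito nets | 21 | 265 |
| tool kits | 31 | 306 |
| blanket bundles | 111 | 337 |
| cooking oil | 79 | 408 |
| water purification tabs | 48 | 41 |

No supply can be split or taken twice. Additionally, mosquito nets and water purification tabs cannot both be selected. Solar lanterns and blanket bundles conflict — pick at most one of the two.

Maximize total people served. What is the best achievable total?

2074

Taking solar lanterns + oral rehydration salts + plastic sheeting + mosquito nets + tool kits: 185 kg used, 2074 in people served.
Every other selection either busts 188 kg or breaks a pairing rule or fails to beat 2074.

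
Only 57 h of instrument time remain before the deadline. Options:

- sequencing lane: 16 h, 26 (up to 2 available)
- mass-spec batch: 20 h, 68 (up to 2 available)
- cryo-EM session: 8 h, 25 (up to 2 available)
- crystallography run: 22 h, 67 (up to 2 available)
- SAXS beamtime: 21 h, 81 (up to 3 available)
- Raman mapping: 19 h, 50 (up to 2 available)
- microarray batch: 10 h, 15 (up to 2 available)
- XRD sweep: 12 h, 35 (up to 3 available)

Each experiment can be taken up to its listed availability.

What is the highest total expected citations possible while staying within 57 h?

199

A density-first pass picks cryo-EM session + 2×SAXS beamtime — 187 at 50 h.
Replace SAXS beamtime with mass-spec batch + cryo-EM session: the trade gains 12 net, giving 199 at 57 h.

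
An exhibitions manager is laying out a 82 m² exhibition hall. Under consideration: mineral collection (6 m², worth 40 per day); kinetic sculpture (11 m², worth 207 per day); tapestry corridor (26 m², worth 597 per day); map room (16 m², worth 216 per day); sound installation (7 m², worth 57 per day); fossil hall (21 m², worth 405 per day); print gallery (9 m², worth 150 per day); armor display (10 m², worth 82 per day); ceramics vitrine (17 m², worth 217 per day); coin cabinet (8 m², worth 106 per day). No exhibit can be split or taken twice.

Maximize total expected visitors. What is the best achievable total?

1531

Greedy by ratio would take kinetic sculpture + tapestry corridor + sound installation + fossil hall + print gallery + coin cabinet: 82 m² used, total 1522.
Dropping sound installation and print gallery frees 16 m²; slotting in map room (16 m²) lifts the total to 1531 at 82 m².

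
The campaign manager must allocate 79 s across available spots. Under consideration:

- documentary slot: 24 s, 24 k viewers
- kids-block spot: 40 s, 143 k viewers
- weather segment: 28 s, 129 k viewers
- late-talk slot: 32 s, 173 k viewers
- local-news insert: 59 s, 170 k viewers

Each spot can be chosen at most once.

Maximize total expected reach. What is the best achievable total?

316

Filling by ratio: weather segment + late-talk slot for 302, with 19 s left unused.
The 28 s tied up in weather segment is better spent on kids-block spot — total rises to 316 (72 s).
Nothing else within 79 s beats 316.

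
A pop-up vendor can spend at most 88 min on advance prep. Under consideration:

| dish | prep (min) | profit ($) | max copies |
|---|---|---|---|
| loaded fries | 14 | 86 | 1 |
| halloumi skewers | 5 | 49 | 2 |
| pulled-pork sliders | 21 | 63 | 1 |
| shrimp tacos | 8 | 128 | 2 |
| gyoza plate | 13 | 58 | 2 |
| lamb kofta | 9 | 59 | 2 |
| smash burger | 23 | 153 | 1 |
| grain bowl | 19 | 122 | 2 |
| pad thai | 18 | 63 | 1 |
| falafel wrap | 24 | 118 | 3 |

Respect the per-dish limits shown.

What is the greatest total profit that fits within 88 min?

751

Density check — shrimp tacos 16.00, halloumi skewers 9.80, smash burger 6.65, lamb kofta 6.56 are the best per min.
Taking the top-ratio dishes first gives 2×halloumi skewers + 2×shrimp tacos + 2×lamb kofta + smash burger + grain bowl for 747 (86 min).
The 18 min tied up in 2×lamb kofta is better spent on grain bowl — total rises to 751 (87 min).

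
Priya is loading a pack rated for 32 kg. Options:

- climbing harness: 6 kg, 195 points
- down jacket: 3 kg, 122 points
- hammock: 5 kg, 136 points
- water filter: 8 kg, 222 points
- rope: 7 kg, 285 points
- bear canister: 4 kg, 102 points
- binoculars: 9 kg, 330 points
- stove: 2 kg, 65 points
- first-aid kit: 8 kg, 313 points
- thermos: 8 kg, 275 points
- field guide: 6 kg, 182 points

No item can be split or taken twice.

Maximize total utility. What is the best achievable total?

1203

By utility per kg: rope 40.71, down jacket 40.67, first-aid kit 39.12 lead.
Taking the top-ratio items first gives down jacket + rope + binoculars + stove + first-aid kit for 1115 (29 kg).
The 5 kg tied up in down jacket and stove is better spent on thermos — total rises to 1203 (32 kg).
That's the maximum — no swap from here does better than 1203.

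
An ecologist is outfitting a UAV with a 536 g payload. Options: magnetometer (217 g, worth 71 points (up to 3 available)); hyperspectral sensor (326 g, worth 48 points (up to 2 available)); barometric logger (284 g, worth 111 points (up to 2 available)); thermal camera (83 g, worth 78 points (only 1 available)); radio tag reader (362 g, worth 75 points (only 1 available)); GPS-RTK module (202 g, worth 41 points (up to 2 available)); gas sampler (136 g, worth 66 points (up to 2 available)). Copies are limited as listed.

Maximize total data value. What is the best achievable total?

Greedy by ratio would take thermal camera + 2×gas sampler: 355 g used, total 210.
Replace gas sampler with barometric logger: the trade gains 45 net, giving 255 at 503 g.
Nothing else within 536 g beats 255.

255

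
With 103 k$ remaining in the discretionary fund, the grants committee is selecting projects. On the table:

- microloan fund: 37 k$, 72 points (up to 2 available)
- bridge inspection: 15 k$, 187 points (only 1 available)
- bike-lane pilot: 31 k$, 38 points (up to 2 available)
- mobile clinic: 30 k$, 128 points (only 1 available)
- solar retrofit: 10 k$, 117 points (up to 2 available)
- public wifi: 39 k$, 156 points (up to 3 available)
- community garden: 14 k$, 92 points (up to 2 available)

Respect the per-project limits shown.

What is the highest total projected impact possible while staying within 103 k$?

761

Taking the top-ratio projects first gives bridge inspection + mobile clinic + 2×solar retrofit + 2×community garden for 733 (93 k$).
Replace mobile clinic with public wifi: the trade gains 28 net, giving 761 at 102 k$.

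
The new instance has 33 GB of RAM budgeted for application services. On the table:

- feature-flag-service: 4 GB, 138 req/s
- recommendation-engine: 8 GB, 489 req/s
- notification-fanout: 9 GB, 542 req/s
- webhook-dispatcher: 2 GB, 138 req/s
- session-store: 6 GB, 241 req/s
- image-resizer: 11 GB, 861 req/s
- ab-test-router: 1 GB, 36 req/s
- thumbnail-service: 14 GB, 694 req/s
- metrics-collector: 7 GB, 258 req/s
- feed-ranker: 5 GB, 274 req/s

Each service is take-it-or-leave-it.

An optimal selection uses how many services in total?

4

Optimal total is 2166.
One optimal bundle: recommendation-engine + notification-fanout + image-resizer + feed-ranker (33 GB).
All optima have 4 services.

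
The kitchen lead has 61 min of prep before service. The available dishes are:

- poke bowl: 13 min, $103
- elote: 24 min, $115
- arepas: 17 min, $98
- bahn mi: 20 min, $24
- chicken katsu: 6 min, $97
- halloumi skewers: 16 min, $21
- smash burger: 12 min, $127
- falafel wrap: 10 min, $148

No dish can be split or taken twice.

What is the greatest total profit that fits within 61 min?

573

Ranking by ratio (profit/min): chicken katsu 16.17, falafel wrap 14.80, smash burger 10.58.
Taking poke bowl + arepas + chicken katsu + smash burger + falafel wrap: 58 min used, 573 in profit.
Runner-up poke bowl + bahn mi + chicken katsu + smash burger + falafel wrap tops out at 499.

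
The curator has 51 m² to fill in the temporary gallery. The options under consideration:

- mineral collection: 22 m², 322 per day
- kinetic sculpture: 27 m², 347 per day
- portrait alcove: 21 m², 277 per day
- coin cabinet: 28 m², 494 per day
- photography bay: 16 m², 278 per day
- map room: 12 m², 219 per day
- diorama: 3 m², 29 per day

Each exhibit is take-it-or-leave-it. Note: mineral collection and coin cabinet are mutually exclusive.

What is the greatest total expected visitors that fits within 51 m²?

819

A density-first pass picks coin cabinet + map room + diorama — 742 at 43 m².
The 31 m² tied up in coin cabinet and diorama is better spent on mineral collection + photography bay — total rises to 819 (50 m²).
Next best is coin cabinet + photography bay + diorama at 801 (47 m²) — short by 18.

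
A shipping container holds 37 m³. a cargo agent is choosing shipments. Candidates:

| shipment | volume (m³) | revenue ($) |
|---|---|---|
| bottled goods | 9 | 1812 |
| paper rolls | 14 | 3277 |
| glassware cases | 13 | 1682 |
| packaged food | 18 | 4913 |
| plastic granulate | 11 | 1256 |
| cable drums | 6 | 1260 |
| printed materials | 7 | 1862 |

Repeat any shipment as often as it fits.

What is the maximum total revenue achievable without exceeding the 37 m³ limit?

9826

Ranking by ratio (revenue/m³): packaged food 272.94, printed materials 266.00, paper rolls 234.07.
The ratio ordering already packs tightly: 2×packaged food, 36 m³, 9826.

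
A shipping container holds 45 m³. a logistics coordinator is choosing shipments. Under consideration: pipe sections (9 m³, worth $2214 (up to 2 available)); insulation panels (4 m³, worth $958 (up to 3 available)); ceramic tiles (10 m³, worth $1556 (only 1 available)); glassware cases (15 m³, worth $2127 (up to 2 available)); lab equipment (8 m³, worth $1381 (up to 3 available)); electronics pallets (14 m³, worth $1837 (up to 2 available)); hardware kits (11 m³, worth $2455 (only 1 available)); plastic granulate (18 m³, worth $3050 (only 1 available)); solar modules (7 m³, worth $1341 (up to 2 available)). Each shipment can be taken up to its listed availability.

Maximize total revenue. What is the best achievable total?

Filling by ratio: 2×pipe sections + 3×insulation panels + hardware kits for 9757, with 4 m³ left unused.
Dropping insulation panels frees 4 m³; slotting in lab equipment (8 m³) lifts the total to 10180 at 45 m³.
Every other selection either busts 45 m³ or exceeds an availability limit or fails to beat 10180.

10180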